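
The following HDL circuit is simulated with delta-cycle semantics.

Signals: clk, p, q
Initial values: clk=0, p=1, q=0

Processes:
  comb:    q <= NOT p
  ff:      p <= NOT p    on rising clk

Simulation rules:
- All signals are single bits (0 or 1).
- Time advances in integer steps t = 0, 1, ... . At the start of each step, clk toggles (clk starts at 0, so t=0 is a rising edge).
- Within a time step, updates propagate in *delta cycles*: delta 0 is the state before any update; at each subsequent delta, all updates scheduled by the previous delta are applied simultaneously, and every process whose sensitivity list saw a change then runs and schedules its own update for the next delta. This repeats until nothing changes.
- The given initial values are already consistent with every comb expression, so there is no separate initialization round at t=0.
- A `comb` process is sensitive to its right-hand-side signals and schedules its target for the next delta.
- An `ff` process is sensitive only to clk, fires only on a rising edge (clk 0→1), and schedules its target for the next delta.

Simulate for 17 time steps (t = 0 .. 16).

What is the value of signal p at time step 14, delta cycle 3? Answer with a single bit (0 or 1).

[bits: q,p,clk]
t=0: Δ0=010 Δ1=011 Δ2=001 Δ3=101 | 3Δ
t=1: Δ0=101 Δ1=100 | 1Δ
t=2: Δ0=100 Δ1=101 Δ2=111 Δ3=011 | 3Δ
t=3: Δ0=011 Δ1=010 | 1Δ
t=4: Δ0=010 Δ1=011 Δ2=001 Δ3=101 | 3Δ
t=5: Δ0=101 Δ1=100 | 1Δ
t=6: Δ0=100 Δ1=101 Δ2=111 Δ3=011 | 3Δ
t=7: Δ0=011 Δ1=010 | 1Δ
t=8: Δ0=010 Δ1=011 Δ2=001 Δ3=101 | 3Δ
t=9: Δ0=101 Δ1=100 | 1Δ
t=10: Δ0=100 Δ1=101 Δ2=111 Δ3=011 | 3Δ
t=11: Δ0=011 Δ1=010 | 1Δ
t=12: Δ0=010 Δ1=011 Δ2=001 Δ3=101 | 3Δ
t=13: Δ0=101 Δ1=100 | 1Δ
t=14: Δ0=100 Δ1=101 Δ2=111 Δ3=011 | 3Δ
t=15: Δ0=011 Δ1=010 | 1Δ
t=16: Δ0=010 Δ1=011 Δ2=001 Δ3=101 | 3Δ

1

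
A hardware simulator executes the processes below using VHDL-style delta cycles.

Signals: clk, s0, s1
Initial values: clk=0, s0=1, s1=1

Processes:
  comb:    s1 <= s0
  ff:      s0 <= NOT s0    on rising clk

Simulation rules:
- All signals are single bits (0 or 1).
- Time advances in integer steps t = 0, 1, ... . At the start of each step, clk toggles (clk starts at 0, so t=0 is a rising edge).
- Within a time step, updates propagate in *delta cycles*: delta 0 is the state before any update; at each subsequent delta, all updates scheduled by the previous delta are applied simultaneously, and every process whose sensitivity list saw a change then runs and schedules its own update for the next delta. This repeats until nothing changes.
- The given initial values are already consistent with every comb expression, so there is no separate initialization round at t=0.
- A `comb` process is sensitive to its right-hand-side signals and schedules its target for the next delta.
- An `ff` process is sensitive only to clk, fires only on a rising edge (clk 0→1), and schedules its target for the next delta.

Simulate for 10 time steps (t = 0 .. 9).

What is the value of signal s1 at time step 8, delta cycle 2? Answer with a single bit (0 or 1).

[bits: s0,s1,clk]
t=0: Δ0=110 Δ1=111 Δ2=011 Δ3=001 | 3Δ
t=1: Δ0=001 Δ1=000 | 1Δ
t=2: Δ0=000 Δ1=001 Δ2=101 Δ3=111 | 3Δ
t=3: Δ0=111 Δ1=110 | 1Δ
t=4: Δ0=110 Δ1=111 Δ2=011 Δ3=001 | 3Δ
t=5: Δ0=001 Δ1=000 | 1Δ
t=6: Δ0=000 Δ1=001 Δ2=101 Δ3=111 | 3Δ
t=7: Δ0=111 Δ1=110 | 1Δ
t=8: Δ0=110 Δ1=111 Δ2=011 Δ3=001 | 3Δ
t=9: Δ0=001 Δ1=000 | 1Δ

1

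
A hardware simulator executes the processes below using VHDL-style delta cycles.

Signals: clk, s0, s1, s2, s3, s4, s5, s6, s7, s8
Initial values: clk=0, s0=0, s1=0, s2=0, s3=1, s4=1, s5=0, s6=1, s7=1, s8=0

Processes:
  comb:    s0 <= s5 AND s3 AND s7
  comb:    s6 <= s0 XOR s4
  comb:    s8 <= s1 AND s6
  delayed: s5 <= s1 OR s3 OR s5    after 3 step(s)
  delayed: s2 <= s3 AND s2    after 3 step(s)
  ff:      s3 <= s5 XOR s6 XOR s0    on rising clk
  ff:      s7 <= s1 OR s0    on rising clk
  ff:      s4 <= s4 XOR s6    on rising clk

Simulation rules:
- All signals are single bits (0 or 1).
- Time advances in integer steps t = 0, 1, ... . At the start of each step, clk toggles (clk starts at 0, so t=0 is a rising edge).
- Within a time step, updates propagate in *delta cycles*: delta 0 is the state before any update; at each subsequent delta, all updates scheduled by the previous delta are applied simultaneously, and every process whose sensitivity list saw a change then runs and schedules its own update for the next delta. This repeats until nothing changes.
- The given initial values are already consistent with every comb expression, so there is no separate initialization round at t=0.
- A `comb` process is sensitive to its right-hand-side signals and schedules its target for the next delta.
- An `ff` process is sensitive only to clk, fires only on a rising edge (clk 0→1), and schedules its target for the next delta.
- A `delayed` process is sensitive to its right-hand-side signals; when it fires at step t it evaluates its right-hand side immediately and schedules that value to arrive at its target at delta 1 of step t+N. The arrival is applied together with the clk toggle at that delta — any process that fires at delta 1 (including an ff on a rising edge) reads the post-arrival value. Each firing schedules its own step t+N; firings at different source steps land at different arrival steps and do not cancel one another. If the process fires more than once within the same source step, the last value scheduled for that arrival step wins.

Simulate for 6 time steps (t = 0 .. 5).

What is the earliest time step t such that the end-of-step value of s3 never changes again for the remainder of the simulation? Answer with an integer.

2

t0.Δ0 s6=1 s7=1 s8=0 s0=0 s3=1 s1=0 s2=0 s5=0 s4=1 clk=0
t0.Δ1 s6=1 s7=1 s8=0 s0=0 s3=1 s1=0 s2=0 s5=0 s4=1 clk=1
t0.Δ2 s6=1 s7=0 s8=0 s0=0 s3=1 s1=0 s2=0 s5=0 s4=0 clk=1
t0.Δ3 s6=0 s7=0 s8=0 s0=0 s3=1 s1=0 s2=0 s5=0 s4=0 clk=1
t1.Δ0 s6=0 s7=0 s8=0 s0=0 s3=1 s1=0 s2=0 s5=0 s4=0 clk=1
t1.Δ1 s6=0 s7=0 s8=0 s0=0 s3=1 s1=0 s2=0 s5=0 s4=0 clk=0
t2.Δ0 s6=0 s7=0 s8=0 s0=0 s3=1 s1=0 s2=0 s5=0 s4=0 clk=0
t2.Δ1 s6=0 s7=0 s8=0 s0=0 s3=1 s1=0 s2=0 s5=0 s4=0 clk=1
t2.Δ2 s6=0 s7=0 s8=0 s0=0 s3=0 s1=0 s2=0 s5=0 s4=0 clk=1
t3.Δ0 s6=0 s7=0 s8=0 s0=0 s3=0 s1=0 s2=0 s5=0 s4=0 clk=1
t3.Δ1 s6=0 s7=0 s8=0 s0=0 s3=0 s1=0 s2=0 s5=0 s4=0 clk=0
t4.Δ0 s6=0 s7=0 s8=0 s0=0 s3=0 s1=0 s2=0 s5=0 s4=0 clk=0
t4.Δ1 s6=0 s7=0 s8=0 s0=0 s3=0 s1=0 s2=0 s5=0 s4=0 clk=1
t5.Δ0 s6=0 s7=0 s8=0 s0=0 s3=0 s1=0 s2=0 s5=0 s4=0 clk=1
t5.Δ1 s6=0 s7=0 s8=0 s0=0 s3=0 s1=0 s2=0 s5=0 s4=0 clk=0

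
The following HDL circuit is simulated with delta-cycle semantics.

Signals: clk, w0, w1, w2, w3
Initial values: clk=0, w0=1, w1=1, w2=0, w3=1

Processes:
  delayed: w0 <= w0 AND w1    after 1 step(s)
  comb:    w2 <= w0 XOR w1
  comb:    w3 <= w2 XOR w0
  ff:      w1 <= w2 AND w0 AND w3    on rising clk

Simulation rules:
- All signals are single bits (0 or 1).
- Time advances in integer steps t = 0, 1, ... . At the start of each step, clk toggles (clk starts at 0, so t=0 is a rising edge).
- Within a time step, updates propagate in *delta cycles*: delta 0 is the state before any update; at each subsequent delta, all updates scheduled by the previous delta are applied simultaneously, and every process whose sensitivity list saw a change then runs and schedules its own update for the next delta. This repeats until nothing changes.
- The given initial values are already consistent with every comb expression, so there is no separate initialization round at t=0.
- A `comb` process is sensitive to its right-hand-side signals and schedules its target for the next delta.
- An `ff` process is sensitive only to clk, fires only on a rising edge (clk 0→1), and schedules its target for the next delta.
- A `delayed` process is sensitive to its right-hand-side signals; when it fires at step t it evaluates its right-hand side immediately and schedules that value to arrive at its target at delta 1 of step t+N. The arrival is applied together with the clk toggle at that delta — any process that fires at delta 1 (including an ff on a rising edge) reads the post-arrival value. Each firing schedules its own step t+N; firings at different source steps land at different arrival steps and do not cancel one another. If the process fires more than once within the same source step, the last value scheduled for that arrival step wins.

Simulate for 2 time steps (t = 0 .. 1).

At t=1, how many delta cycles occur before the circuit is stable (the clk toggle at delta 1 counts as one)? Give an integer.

3

[bits: w1,clk,w0,w2,w3]
t=0: Δ0=10101 Δ1=11101 Δ2=01101 Δ3=01111 Δ4=01110 | 4Δ
t=1: Δ0=01110 Δ1=00010 Δ2=00001 Δ3=00000 | 3Δ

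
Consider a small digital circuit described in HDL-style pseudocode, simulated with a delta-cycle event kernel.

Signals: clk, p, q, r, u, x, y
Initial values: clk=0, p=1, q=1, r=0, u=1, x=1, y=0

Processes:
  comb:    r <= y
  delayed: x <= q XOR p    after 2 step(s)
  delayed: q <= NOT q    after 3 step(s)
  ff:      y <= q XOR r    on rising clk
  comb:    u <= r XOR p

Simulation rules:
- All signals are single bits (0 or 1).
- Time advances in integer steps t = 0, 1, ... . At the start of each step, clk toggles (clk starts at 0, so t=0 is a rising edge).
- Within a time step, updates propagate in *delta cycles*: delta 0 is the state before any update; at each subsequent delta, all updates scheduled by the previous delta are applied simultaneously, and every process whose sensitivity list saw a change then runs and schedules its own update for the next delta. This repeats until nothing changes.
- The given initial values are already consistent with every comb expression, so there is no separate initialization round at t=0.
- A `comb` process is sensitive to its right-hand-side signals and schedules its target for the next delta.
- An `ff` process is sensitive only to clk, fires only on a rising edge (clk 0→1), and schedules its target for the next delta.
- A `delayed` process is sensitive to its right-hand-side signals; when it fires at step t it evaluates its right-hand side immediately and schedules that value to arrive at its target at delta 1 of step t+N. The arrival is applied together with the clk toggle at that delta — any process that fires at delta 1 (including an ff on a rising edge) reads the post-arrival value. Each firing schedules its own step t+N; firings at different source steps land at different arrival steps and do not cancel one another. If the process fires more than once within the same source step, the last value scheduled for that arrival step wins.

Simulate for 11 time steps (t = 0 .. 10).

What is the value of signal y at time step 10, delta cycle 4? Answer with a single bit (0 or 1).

t=0 Δ0: x=1 q=1 y=0 u=1 r=0 clk=0 p=1
  Δ1: clk:0→1
  Δ2: y:0→1
  Δ3: r:0→1
  Δ4: u:1→0
  (4Δ to stable)
t=1 Δ0: x=1 q=1 y=1 u=0 r=1 clk=1 p=1
  Δ1: clk:1→0
  (1Δ to stable)
t=2 Δ0: x=1 q=1 y=1 u=0 r=1 clk=0 p=1
  Δ1: clk:0→1
  Δ2: y:1→0
  Δ3: r:1→0
  Δ4: u:0→1
  (4Δ to stable)
t=3 Δ0: x=1 q=1 y=0 u=1 r=0 clk=1 p=1
  Δ1: clk:1→0
  (1Δ to stable)
t=4 Δ0: x=1 q=1 y=0 u=1 r=0 clk=0 p=1
  Δ1: clk:0→1
  Δ2: y:0→1
  Δ3: r:0→1
  Δ4: u:1→0
  (4Δ to stable)
t=5 Δ0: x=1 q=1 y=1 u=0 r=1 clk=1 p=1
  Δ1: clk:1→0
  (1Δ to stable)
t=6 Δ0: x=1 q=1 y=1 u=0 r=1 clk=0 p=1
  Δ1: clk:0→1
  Δ2: y:1→0
  Δ3: r:1→0
  Δ4: u:0→1
  (4Δ to stable)
t=7 Δ0: x=1 q=1 y=0 u=1 r=0 clk=1 p=1
  Δ1: clk:1→0
  (1Δ to stable)
t=8 Δ0: x=1 q=1 y=0 u=1 r=0 clk=0 p=1
  Δ1: clk:0→1
  Δ2: y:0→1
  Δ3: r:0→1
  Δ4: u:1→0
  (4Δ to stable)
t=9 Δ0: x=1 q=1 y=1 u=0 r=1 clk=1 p=1
  Δ1: clk:1→0
  (1Δ to stable)
t=10 Δ0: x=1 q=1 y=1 u=0 r=1 clk=0 p=1
  Δ1: clk:0→1
  Δ2: y:1→0
  Δ3: r:1→0
  Δ4: u:0→1
  (4Δ to stable)

0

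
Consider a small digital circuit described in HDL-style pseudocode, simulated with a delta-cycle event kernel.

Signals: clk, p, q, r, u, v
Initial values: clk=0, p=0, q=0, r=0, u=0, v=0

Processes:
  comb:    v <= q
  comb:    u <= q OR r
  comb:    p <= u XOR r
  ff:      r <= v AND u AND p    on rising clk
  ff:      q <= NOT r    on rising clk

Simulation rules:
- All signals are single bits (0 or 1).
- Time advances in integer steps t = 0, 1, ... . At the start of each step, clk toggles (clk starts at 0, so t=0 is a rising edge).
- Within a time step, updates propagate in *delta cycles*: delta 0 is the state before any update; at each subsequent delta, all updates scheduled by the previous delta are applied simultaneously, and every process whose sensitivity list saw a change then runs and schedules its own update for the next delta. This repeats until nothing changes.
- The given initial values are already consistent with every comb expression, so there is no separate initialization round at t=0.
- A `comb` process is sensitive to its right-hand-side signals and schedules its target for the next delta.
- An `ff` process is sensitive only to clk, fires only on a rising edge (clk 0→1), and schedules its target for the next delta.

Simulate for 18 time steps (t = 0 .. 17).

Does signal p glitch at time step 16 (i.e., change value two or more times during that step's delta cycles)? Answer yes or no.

yes

[bits: p,u,r,clk,q,v]
t=0: Δ0=000000 Δ1=000100 Δ2=000110 Δ3=010111 Δ4=110111 | 4Δ
t=1: Δ0=110111 Δ1=110011 | 1Δ
t=2: Δ0=110011 Δ1=110111 Δ2=111111 Δ3=011111 | 3Δ
t=3: Δ0=011111 Δ1=011011 | 1Δ
t=4: Δ0=011011 Δ1=011111 Δ2=010101 Δ3=100100 Δ4=000100 | 4Δ
t=5: Δ0=000100 Δ1=000000 | 1Δ
t=6: Δ0=000000 Δ1=000100 Δ2=000110 Δ3=010111 Δ4=110111 | 4Δ
t=7: Δ0=110111 Δ1=110011 | 1Δ
t=8: Δ0=110011 Δ1=110111 Δ2=111111 Δ3=011111 | 3Δ
t=9: Δ0=011111 Δ1=011011 | 1Δ
t=10: Δ0=011011 Δ1=011111 Δ2=010101 Δ3=100100 Δ4=000100 | 4Δ
t=11: Δ0=000100 Δ1=000000 | 1Δ
t=12: Δ0=000000 Δ1=000100 Δ2=000110 Δ3=010111 Δ4=110111 | 4Δ
t=13: Δ0=110111 Δ1=110011 | 1Δ
t=14: Δ0=110011 Δ1=110111 Δ2=111111 Δ3=011111 | 3Δ
t=15: Δ0=011111 Δ1=011011 | 1Δ
t=16: Δ0=011011 Δ1=011111 Δ2=010101 Δ3=100100 Δ4=000100 | 4Δ
t=17: Δ0=000100 Δ1=000000 | 1Δ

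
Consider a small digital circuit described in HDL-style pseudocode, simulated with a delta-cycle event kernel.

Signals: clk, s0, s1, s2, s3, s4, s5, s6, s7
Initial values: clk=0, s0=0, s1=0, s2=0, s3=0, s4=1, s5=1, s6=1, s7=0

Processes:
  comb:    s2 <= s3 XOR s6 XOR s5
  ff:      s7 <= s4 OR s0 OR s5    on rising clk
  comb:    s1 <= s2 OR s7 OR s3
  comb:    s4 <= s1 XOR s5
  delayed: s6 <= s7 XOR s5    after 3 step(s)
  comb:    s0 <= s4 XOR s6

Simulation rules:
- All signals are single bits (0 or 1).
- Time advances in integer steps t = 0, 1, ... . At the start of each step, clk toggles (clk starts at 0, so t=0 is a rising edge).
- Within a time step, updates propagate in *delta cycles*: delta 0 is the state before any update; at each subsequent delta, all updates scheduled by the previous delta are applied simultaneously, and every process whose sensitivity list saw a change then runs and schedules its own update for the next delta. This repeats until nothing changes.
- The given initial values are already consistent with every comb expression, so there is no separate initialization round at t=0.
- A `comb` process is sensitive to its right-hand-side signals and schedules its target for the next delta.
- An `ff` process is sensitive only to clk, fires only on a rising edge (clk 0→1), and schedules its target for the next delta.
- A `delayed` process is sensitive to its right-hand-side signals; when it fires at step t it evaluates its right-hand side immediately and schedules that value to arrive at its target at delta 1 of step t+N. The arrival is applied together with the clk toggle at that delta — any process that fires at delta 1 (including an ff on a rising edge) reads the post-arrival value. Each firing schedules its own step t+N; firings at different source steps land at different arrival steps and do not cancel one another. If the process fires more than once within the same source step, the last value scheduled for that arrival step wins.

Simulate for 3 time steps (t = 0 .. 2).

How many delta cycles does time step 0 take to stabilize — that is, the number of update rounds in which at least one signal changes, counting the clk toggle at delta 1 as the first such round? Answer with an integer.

5

[bits: s7,s1,s5,clk,s3,s4,s6,s2,s0]
t=0: Δ0=001001100 Δ1=001101100 Δ2=101101100 Δ3=111101100 Δ4=111100100 Δ5=111100101 | 5Δ
t=1: Δ0=111100101 Δ1=111000101 | 1Δ
t=2: Δ0=111000101 Δ1=111100101 | 1Δ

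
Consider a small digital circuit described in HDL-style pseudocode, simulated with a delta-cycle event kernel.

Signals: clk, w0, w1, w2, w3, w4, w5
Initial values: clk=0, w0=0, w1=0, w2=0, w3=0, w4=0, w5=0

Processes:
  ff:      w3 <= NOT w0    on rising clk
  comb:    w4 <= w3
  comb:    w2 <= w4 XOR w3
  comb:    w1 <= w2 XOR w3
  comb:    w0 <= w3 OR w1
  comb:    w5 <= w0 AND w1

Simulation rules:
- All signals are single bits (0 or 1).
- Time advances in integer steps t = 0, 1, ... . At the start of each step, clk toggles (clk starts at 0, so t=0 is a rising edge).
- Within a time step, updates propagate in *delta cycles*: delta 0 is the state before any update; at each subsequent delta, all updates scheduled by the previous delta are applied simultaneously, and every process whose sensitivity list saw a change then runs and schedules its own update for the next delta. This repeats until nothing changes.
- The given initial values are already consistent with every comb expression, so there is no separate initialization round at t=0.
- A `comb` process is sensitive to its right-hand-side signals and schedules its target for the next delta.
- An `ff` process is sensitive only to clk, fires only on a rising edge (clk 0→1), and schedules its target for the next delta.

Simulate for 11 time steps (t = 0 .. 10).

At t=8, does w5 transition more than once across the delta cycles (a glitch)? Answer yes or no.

yes

t0.Δ0 w1=0 w5=0 w0=0 w2=0 w4=0 clk=0 w3=0
t0.Δ1 w1=0 w5=0 w0=0 w2=0 w4=0 clk=1 w3=0
t0.Δ2 w1=0 w5=0 w0=0 w2=0 w4=0 clk=1 w3=1
t0.Δ3 w1=1 w5=0 w0=1 w2=1 w4=1 clk=1 w3=1
t0.Δ4 w1=0 w5=1 w0=1 w2=0 w4=1 clk=1 w3=1
t0.Δ5 w1=1 w5=0 w0=1 w2=0 w4=1 clk=1 w3=1
t0.Δ6 w1=1 w5=1 w0=1 w2=0 w4=1 clk=1 w3=1
t1.Δ0 w1=1 w5=1 w0=1 w2=0 w4=1 clk=1 w3=1
t1.Δ1 w1=1 w5=1 w0=1 w2=0 w4=1 clk=0 w3=1
t2.Δ0 w1=1 w5=1 w0=1 w2=0 w4=1 clk=0 w3=1
t2.Δ1 w1=1 w5=1 w0=1 w2=0 w4=1 clk=1 w3=1
t2.Δ2 w1=1 w5=1 w0=1 w2=0 w4=1 clk=1 w3=0
t2.Δ3 w1=0 w5=1 w0=1 w2=1 w4=0 clk=1 w3=0
t2.Δ4 w1=1 w5=0 w0=0 w2=0 w4=0 clk=1 w3=0
t2.Δ5 w1=0 w5=0 w0=1 w2=0 w4=0 clk=1 w3=0
t2.Δ6 w1=0 w5=0 w0=0 w2=0 w4=0 clk=1 w3=0
t3.Δ0 w1=0 w5=0 w0=0 w2=0 w4=0 clk=1 w3=0
t3.Δ1 w1=0 w5=0 w0=0 w2=0 w4=0 clk=0 w3=0
t4.Δ0 w1=0 w5=0 w0=0 w2=0 w4=0 clk=0 w3=0
t4.Δ1 w1=0 w5=0 w0=0 w2=0 w4=0 clk=1 w3=0
t4.Δ2 w1=0 w5=0 w0=0 w2=0 w4=0 clk=1 w3=1
t4.Δ3 w1=1 w5=0 w0=1 w2=1 w4=1 clk=1 w3=1
t4.Δ4 w1=0 w5=1 w0=1 w2=0 w4=1 clk=1 w3=1
t4.Δ5 w1=1 w5=0 w0=1 w2=0 w4=1 clk=1 w3=1
t4.Δ6 w1=1 w5=1 w0=1 w2=0 w4=1 clk=1 w3=1
t5.Δ0 w1=1 w5=1 w0=1 w2=0 w4=1 clk=1 w3=1
t5.Δ1 w1=1 w5=1 w0=1 w2=0 w4=1 clk=0 w3=1
t6.Δ0 w1=1 w5=1 w0=1 w2=0 w4=1 clk=0 w3=1
t6.Δ1 w1=1 w5=1 w0=1 w2=0 w4=1 clk=1 w3=1
t6.Δ2 w1=1 w5=1 w0=1 w2=0 w4=1 clk=1 w3=0
t6.Δ3 w1=0 w5=1 w0=1 w2=1 w4=0 clk=1 w3=0
t6.Δ4 w1=1 w5=0 w0=0 w2=0 w4=0 clk=1 w3=0
t6.Δ5 w1=0 w5=0 w0=1 w2=0 w4=0 clk=1 w3=0
t6.Δ6 w1=0 w5=0 w0=0 w2=0 w4=0 clk=1 w3=0
t7.Δ0 w1=0 w5=0 w0=0 w2=0 w4=0 clk=1 w3=0
t7.Δ1 w1=0 w5=0 w0=0 w2=0 w4=0 clk=0 w3=0
t8.Δ0 w1=0 w5=0 w0=0 w2=0 w4=0 clk=0 w3=0
t8.Δ1 w1=0 w5=0 w0=0 w2=0 w4=0 clk=1 w3=0
t8.Δ2 w1=0 w5=0 w0=0 w2=0 w4=0 clk=1 w3=1
t8.Δ3 w1=1 w5=0 w0=1 w2=1 w4=1 clk=1 w3=1
t8.Δ4 w1=0 w5=1 w0=1 w2=0 w4=1 clk=1 w3=1
t8.Δ5 w1=1 w5=0 w0=1 w2=0 w4=1 clk=1 w3=1
t8.Δ6 w1=1 w5=1 w0=1 w2=0 w4=1 clk=1 w3=1
t9.Δ0 w1=1 w5=1 w0=1 w2=0 w4=1 clk=1 w3=1
t9.Δ1 w1=1 w5=1 w0=1 w2=0 w4=1 clk=0 w3=1
t10.Δ0 w1=1 w5=1 w0=1 w2=0 w4=1 clk=0 w3=1
t10.Δ1 w1=1 w5=1 w0=1 w2=0 w4=1 clk=1 w3=1
t10.Δ2 w1=1 w5=1 w0=1 w2=0 w4=1 clk=1 w3=0
t10.Δ3 w1=0 w5=1 w0=1 w2=1 w4=0 clk=1 w3=0
t10.Δ4 w1=1 w5=0 w0=0 w2=0 w4=0 clk=1 w3=0
t10.Δ5 w1=0 w5=0 w0=1 w2=0 w4=0 clk=1 w3=0
t10.Δ6 w1=0 w5=0 w0=0 w2=0 w4=0 clk=1 w3=0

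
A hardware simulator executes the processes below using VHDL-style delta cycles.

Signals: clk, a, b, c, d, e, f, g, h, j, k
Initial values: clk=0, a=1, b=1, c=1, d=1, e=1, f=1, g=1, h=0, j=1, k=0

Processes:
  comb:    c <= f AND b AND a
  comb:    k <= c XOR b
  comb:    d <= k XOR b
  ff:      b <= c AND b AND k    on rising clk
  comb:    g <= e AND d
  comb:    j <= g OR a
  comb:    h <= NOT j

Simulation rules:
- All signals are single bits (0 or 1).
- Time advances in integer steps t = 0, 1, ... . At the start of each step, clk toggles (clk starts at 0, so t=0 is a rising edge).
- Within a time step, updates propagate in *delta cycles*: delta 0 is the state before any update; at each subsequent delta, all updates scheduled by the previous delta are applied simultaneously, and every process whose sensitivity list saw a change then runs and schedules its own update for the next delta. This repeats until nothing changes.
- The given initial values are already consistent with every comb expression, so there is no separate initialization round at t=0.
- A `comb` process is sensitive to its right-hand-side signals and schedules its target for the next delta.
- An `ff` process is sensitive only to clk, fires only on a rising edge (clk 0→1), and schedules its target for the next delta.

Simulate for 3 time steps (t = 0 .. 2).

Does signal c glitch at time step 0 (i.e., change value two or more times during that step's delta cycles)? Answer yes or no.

t0.Δ0 b=1 f=1 clk=0 k=0 c=1 h=0 d=1 a=1 g=1 e=1 j=1
t0.Δ1 b=1 f=1 clk=1 k=0 c=1 h=0 d=1 a=1 g=1 e=1 j=1
t0.Δ2 b=0 f=1 clk=1 k=0 c=1 h=0 d=1 a=1 g=1 e=1 j=1
t0.Δ3 b=0 f=1 clk=1 k=1 c=0 h=0 d=0 a=1 g=1 e=1 j=1
t0.Δ4 b=0 f=1 clk=1 k=0 c=0 h=0 d=1 a=1 g=0 e=1 j=1
t0.Δ5 b=0 f=1 clk=1 k=0 c=0 h=0 d=0 a=1 g=1 e=1 j=1
t0.Δ6 b=0 f=1 clk=1 k=0 c=0 h=0 d=0 a=1 g=0 e=1 j=1
t1.Δ0 b=0 f=1 clk=1 k=0 c=0 h=0 d=0 a=1 g=0 e=1 j=1
t1.Δ1 b=0 f=1 clk=0 k=0 c=0 h=0 d=0 a=1 g=0 e=1 j=1
t2.Δ0 b=0 f=1 clk=0 k=0 c=0 h=0 d=0 a=1 g=0 e=1 j=1
t2.Δ1 b=0 f=1 clk=1 k=0 c=0 h=0 d=0 a=1 g=0 e=1 j=1

no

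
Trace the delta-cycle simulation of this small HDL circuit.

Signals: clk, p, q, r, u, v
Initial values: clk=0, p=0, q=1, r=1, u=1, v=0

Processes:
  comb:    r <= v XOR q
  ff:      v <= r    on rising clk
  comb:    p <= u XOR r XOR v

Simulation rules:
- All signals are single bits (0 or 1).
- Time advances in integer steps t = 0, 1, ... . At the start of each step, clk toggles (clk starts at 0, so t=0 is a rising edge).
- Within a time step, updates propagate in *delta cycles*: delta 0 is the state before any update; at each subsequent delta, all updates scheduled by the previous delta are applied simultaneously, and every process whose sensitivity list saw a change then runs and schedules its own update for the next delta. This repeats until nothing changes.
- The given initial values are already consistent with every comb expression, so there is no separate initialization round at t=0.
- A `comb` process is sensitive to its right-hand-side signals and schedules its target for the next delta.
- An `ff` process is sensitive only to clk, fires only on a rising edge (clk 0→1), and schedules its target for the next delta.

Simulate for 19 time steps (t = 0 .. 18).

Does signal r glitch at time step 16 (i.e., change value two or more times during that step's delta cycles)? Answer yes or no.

t=0 Δ0: clk=0 v=0 q=1 u=1 p=0 r=1
  Δ1: clk:0→1
  Δ2: v:0→1
  Δ3: p:0→1, r:1→0
  Δ4: p:1→0
  (4Δ to stable)
t=1 Δ0: clk=1 v=1 q=1 u=1 p=0 r=0
  Δ1: clk:1→0
  (1Δ to stable)
t=2 Δ0: clk=0 v=1 q=1 u=1 p=0 r=0
  Δ1: clk:0→1
  Δ2: v:1→0
  Δ3: p:0→1, r:0→1
  Δ4: p:1→0
  (4Δ to stable)
t=3 Δ0: clk=1 v=0 q=1 u=1 p=0 r=1
  Δ1: clk:1→0
  (1Δ to stable)
t=4 Δ0: clk=0 v=0 q=1 u=1 p=0 r=1
  Δ1: clk:0→1
  Δ2: v:0→1
  Δ3: p:0→1, r:1→0
  Δ4: p:1→0
  (4Δ to stable)
t=5 Δ0: clk=1 v=1 q=1 u=1 p=0 r=0
  Δ1: clk:1→0
  (1Δ to stable)
t=6 Δ0: clk=0 v=1 q=1 u=1 p=0 r=0
  Δ1: clk:0→1
  Δ2: v:1→0
  Δ3: p:0→1, r:0→1
  Δ4: p:1→0
  (4Δ to stable)
t=7 Δ0: clk=1 v=0 q=1 u=1 p=0 r=1
  Δ1: clk:1→0
  (1Δ to stable)
t=8 Δ0: clk=0 v=0 q=1 u=1 p=0 r=1
  Δ1: clk:0→1
  Δ2: v:0→1
  Δ3: p:0→1, r:1→0
  Δ4: p:1→0
  (4Δ to stable)
t=9 Δ0: clk=1 v=1 q=1 u=1 p=0 r=0
  Δ1: clk:1→0
  (1Δ to stable)
t=10 Δ0: clk=0 v=1 q=1 u=1 p=0 r=0
  Δ1: clk:0→1
  Δ2: v:1→0
  Δ3: p:0→1, r:0→1
  Δ4: p:1→0
  (4Δ to stable)
t=11 Δ0: clk=1 v=0 q=1 u=1 p=0 r=1
  Δ1: clk:1→0
  (1Δ to stable)
t=12 Δ0: clk=0 v=0 q=1 u=1 p=0 r=1
  Δ1: clk:0→1
  Δ2: v:0→1
  Δ3: p:0→1, r:1→0
  Δ4: p:1→0
  (4Δ to stable)
t=13 Δ0: clk=1 v=1 q=1 u=1 p=0 r=0
  Δ1: clk:1→0
  (1Δ to stable)
t=14 Δ0: clk=0 v=1 q=1 u=1 p=0 r=0
  Δ1: clk:0→1
  Δ2: v:1→0
  Δ3: p:0→1, r:0→1
  Δ4: p:1→0
  (4Δ to stable)
t=15 Δ0: clk=1 v=0 q=1 u=1 p=0 r=1
  Δ1: clk:1→0
  (1Δ to stable)
t=16 Δ0: clk=0 v=0 q=1 u=1 p=0 r=1
  Δ1: clk:0→1
  Δ2: v:0→1
  Δ3: p:0→1, r:1→0
  Δ4: p:1→0
  (4Δ to stable)
t=17 Δ0: clk=1 v=1 q=1 u=1 p=0 r=0
  Δ1: clk:1→0
  (1Δ to stable)
t=18 Δ0: clk=0 v=1 q=1 u=1 p=0 r=0
  Δ1: clk:0→1
  Δ2: v:1→0
  Δ3: p:0→1, r:0→1
  Δ4: p:1→0
  (4Δ to stable)

no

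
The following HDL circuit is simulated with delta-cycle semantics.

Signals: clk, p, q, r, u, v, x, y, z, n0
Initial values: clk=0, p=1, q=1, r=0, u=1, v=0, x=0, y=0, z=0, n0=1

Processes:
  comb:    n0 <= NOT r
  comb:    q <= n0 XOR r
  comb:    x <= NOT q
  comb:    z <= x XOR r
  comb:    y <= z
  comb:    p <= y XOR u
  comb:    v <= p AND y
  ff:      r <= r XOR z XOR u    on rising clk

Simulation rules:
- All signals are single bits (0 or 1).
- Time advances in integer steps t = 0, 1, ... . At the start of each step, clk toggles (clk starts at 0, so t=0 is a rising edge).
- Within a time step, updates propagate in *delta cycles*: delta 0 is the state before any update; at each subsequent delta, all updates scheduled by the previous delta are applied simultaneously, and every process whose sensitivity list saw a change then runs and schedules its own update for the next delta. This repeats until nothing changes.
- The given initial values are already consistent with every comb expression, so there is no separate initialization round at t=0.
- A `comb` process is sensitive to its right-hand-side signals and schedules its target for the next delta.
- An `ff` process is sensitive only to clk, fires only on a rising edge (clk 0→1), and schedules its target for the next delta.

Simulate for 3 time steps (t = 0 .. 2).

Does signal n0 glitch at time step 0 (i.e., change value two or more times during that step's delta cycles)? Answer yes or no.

t0.Δ0 u=1 p=1 q=1 y=0 r=0 v=0 x=0 z=0 n0=1 clk=0
t0.Δ1 u=1 p=1 q=1 y=0 r=0 v=0 x=0 z=0 n0=1 clk=1
t0.Δ2 u=1 p=1 q=1 y=0 r=1 v=0 x=0 z=0 n0=1 clk=1
t0.Δ3 u=1 p=1 q=0 y=0 r=1 v=0 x=0 z=1 n0=0 clk=1
t0.Δ4 u=1 p=1 q=1 y=1 r=1 v=0 x=1 z=1 n0=0 clk=1
t0.Δ5 u=1 p=0 q=1 y=1 r=1 v=1 x=0 z=0 n0=0 clk=1
t0.Δ6 u=1 p=0 q=1 y=0 r=1 v=0 x=0 z=1 n0=0 clk=1
t0.Δ7 u=1 p=1 q=1 y=1 r=1 v=0 x=0 z=1 n0=0 clk=1
t0.Δ8 u=1 p=0 q=1 y=1 r=1 v=1 x=0 z=1 n0=0 clk=1
t0.Δ9 u=1 p=0 q=1 y=1 r=1 v=0 x=0 z=1 n0=0 clk=1
t1.Δ0 u=1 p=0 q=1 y=1 r=1 v=0 x=0 z=1 n0=0 clk=1
t1.Δ1 u=1 p=0 q=1 y=1 r=1 v=0 x=0 z=1 n0=0 clk=0
t2.Δ0 u=1 p=0 q=1 y=1 r=1 v=0 x=0 z=1 n0=0 clk=0
t2.Δ1 u=1 p=0 q=1 y=1 r=1 v=0 x=0 z=1 n0=0 clk=1

no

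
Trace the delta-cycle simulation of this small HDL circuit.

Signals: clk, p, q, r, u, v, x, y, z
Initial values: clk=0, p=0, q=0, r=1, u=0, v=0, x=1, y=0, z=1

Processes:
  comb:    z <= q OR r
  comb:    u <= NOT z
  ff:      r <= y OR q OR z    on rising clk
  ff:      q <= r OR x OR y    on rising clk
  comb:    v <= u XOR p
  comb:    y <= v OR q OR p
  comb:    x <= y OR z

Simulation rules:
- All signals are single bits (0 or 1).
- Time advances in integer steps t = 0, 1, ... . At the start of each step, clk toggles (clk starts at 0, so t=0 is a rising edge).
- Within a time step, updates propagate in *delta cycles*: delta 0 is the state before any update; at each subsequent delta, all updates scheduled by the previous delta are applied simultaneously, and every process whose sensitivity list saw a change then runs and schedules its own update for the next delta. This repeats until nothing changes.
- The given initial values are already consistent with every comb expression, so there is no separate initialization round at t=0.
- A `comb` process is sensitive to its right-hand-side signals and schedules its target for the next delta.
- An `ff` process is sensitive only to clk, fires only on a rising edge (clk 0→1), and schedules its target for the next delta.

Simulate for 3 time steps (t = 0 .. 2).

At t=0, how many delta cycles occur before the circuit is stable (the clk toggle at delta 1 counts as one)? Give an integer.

t=0 Δ0: x=1 u=0 z=1 y=0 v=0 r=1 q=0 p=0 clk=0
  Δ1: clk:0→1
  Δ2: q:0→1
  Δ3: y:0→1
  (3Δ to stable)
t=1 Δ0: x=1 u=0 z=1 y=1 v=0 r=1 q=1 p=0 clk=1
  Δ1: clk:1→0
  (1Δ to stable)
t=2 Δ0: x=1 u=0 z=1 y=1 v=0 r=1 q=1 p=0 clk=0
  Δ1: clk:0→1
  (1Δ to stable)

3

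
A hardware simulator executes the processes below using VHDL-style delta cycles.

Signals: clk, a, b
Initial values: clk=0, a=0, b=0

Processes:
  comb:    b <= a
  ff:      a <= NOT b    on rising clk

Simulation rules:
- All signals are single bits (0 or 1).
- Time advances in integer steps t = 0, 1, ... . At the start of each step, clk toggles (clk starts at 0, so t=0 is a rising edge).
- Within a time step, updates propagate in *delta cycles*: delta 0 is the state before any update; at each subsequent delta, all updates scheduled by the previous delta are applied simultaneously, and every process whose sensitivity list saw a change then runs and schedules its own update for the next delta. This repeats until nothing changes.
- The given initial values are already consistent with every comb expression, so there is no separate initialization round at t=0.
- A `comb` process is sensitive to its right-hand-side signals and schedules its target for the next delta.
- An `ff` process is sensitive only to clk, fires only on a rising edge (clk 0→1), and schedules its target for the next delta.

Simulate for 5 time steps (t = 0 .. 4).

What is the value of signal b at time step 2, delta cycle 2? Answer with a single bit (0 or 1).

1

[bits: a,clk,b]
t=0: Δ0=000 Δ1=010 Δ2=110 Δ3=111 | 3Δ
t=1: Δ0=111 Δ1=101 | 1Δ
t=2: Δ0=101 Δ1=111 Δ2=011 Δ3=010 | 3Δ
t=3: Δ0=010 Δ1=000 | 1Δ
t=4: Δ0=000 Δ1=010 Δ2=110 Δ3=111 | 3Δ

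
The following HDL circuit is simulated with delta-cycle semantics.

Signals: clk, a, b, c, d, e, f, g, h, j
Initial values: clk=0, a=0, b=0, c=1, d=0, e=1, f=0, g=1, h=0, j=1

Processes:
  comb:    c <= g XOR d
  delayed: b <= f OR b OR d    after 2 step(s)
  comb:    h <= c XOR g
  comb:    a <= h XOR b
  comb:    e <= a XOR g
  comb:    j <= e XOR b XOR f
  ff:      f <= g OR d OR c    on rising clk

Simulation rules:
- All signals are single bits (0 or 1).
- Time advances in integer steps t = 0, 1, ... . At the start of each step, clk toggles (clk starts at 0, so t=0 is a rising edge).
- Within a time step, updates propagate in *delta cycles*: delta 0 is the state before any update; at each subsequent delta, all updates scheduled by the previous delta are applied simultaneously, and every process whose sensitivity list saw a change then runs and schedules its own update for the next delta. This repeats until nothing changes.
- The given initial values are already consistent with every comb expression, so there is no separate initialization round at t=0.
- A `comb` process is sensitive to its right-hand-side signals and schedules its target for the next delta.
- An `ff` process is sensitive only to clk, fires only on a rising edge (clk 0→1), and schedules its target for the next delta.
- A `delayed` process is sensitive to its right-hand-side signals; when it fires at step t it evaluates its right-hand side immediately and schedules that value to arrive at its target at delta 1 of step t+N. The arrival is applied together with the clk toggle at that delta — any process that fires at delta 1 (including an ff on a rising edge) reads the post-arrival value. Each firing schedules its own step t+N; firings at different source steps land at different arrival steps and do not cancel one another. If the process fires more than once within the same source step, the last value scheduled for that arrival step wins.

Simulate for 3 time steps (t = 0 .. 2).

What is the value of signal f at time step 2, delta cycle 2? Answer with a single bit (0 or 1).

1

t0.Δ0 j=1 b=0 h=0 c=1 d=0 clk=0 g=1 f=0 a=0 e=1
t0.Δ1 j=1 b=0 h=0 c=1 d=0 clk=1 g=1 f=0 a=0 e=1
t0.Δ2 j=1 b=0 h=0 c=1 d=0 clk=1 g=1 f=1 a=0 e=1
t0.Δ3 j=0 b=0 h=0 c=1 d=0 clk=1 g=1 f=1 a=0 e=1
t1.Δ0 j=0 b=0 h=0 c=1 d=0 clk=1 g=1 f=1 a=0 e=1
t1.Δ1 j=0 b=0 h=0 c=1 d=0 clk=0 g=1 f=1 a=0 e=1
t2.Δ0 j=0 b=0 h=0 c=1 d=0 clk=0 g=1 f=1 a=0 e=1
t2.Δ1 j=0 b=1 h=0 c=1 d=0 clk=1 g=1 f=1 a=0 e=1
t2.Δ2 j=1 b=1 h=0 c=1 d=0 clk=1 g=1 f=1 a=1 e=1
t2.Δ3 j=1 b=1 h=0 c=1 d=0 clk=1 g=1 f=1 a=1 e=0
t2.Δ4 j=0 b=1 h=0 c=1 d=0 clk=1 g=1 f=1 a=1 e=0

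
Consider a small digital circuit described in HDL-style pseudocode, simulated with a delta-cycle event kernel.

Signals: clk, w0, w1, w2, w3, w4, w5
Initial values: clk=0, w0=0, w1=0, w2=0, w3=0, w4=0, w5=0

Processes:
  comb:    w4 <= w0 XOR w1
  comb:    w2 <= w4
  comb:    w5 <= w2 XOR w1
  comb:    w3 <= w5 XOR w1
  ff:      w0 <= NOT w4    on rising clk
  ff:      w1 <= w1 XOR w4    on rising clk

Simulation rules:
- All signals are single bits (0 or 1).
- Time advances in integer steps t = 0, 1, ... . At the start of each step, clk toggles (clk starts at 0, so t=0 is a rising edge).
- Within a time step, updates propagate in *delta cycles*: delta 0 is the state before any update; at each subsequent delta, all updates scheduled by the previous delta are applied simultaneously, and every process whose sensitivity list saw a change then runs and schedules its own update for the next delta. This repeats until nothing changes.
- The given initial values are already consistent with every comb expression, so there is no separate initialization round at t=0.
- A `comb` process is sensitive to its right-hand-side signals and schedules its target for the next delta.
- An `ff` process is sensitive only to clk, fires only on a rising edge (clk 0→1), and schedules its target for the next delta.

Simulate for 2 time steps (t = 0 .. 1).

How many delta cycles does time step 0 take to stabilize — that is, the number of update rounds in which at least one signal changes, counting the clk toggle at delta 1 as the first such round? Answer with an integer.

6

[bits: w2,w3,clk,w5,w0,w4,w1]
t=0: Δ0=0000000 Δ1=0010000 Δ2=0010100 Δ3=0010110 Δ4=1010110 Δ5=1011110 Δ6=1111110 | 6Δ
t=1: Δ0=1111110 Δ1=1101110 | 1Δ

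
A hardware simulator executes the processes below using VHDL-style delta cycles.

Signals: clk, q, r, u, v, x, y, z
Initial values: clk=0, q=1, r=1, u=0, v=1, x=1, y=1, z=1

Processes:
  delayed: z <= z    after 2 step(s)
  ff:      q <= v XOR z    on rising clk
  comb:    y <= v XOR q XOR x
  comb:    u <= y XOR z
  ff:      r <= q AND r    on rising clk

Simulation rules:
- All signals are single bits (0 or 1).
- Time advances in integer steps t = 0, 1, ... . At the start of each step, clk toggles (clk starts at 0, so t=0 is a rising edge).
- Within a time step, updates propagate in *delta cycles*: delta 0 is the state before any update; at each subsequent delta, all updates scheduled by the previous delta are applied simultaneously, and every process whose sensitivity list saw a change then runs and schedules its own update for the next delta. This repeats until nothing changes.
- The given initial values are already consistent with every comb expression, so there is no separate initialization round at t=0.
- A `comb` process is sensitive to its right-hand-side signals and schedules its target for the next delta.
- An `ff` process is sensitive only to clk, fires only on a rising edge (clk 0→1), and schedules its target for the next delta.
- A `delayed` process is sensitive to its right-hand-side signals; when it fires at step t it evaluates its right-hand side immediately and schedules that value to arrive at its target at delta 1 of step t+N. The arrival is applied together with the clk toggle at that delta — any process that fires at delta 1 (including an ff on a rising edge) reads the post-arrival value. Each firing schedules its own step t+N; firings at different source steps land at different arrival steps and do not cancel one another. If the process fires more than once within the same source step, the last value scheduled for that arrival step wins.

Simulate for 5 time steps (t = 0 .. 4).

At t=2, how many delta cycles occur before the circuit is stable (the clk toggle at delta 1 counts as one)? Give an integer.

2

[bits: u,x,q,y,clk,v,r,z]
t=0: Δ0=01110111 Δ1=01111111 Δ2=01011111 Δ3=01001111 Δ4=11001111 | 4Δ
t=1: Δ0=11001111 Δ1=11000111 | 1Δ
t=2: Δ0=11000111 Δ1=11001111 Δ2=11001101 | 2Δ
t=3: Δ0=11001101 Δ1=11000101 | 1Δ
t=4: Δ0=11000101 Δ1=11001101 | 1Δ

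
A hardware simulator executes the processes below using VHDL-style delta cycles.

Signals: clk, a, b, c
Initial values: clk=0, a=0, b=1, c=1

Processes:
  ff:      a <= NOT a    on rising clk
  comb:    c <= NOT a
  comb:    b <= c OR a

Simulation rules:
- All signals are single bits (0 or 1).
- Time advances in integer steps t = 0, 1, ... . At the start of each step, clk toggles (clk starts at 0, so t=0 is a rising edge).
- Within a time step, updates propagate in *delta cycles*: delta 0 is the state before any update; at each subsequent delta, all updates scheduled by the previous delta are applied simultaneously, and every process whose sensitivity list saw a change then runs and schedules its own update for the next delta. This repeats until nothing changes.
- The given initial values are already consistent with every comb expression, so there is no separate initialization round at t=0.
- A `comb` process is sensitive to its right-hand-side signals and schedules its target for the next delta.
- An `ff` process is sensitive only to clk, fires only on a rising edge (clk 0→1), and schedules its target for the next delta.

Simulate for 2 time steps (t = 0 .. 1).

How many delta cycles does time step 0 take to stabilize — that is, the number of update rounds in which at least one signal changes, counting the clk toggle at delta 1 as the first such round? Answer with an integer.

3

t0.Δ0 b=1 a=0 c=1 clk=0
t0.Δ1 b=1 a=0 c=1 clk=1
t0.Δ2 b=1 a=1 c=1 clk=1
t0.Δ3 b=1 a=1 c=0 clk=1
t1.Δ0 b=1 a=1 c=0 clk=1
t1.Δ1 b=1 a=1 c=0 clk=0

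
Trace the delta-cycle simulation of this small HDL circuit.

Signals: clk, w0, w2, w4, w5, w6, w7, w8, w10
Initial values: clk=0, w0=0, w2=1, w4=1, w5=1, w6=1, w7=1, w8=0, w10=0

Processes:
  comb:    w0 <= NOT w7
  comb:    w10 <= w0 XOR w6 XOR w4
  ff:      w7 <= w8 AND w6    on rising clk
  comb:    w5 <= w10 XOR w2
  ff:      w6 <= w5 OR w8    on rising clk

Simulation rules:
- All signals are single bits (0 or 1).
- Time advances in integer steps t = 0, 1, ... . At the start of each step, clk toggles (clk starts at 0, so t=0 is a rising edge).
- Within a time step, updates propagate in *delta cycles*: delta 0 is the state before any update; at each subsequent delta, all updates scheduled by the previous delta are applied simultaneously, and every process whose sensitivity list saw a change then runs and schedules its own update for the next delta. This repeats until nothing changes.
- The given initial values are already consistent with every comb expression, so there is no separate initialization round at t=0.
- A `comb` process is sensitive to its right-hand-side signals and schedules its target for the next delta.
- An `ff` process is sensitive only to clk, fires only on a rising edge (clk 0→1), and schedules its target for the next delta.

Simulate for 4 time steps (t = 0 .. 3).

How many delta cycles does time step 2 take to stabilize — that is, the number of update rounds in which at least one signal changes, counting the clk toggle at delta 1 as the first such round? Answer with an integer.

[bits: w4,w6,w0,w10,w5,w2,w8,clk,w7]
t=0: Δ0=110011001 Δ1=110011011 Δ2=110011010 Δ3=111011010 Δ4=111111010 Δ5=111101010 | 5Δ
t=1: Δ0=111101010 Δ1=111101000 | 1Δ
t=2: Δ0=111101000 Δ1=111101010 Δ2=101101010 Δ3=101001010 Δ4=101011010 | 4Δ
t=3: Δ0=101011010 Δ1=101011000 | 1Δ

4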